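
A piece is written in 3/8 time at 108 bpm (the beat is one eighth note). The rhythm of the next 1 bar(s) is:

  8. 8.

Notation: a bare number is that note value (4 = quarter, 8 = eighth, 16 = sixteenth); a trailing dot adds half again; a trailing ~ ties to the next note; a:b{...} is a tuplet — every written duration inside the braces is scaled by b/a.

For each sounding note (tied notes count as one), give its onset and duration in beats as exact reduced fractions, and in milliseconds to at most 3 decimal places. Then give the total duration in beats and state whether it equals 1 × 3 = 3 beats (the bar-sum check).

1) 0.0ms=0b +833.333ms=3/2b
2) 833.333ms=3/2b +833.333ms=3/2b
Σ=3b of 3 (108bpm 3/8) — PASS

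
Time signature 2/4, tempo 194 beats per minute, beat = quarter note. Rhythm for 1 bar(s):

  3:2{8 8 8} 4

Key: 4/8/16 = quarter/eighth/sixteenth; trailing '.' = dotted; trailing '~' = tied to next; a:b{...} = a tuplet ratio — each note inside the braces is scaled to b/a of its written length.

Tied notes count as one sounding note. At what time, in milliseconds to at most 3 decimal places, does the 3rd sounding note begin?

1. 0.0ms @ 0 + 103.093ms (1/3)
2. 103.093ms @ 1/3 + 103.093ms (1/3)
3. 206.186ms @ 2/3 + 103.093ms (1/3)
4. 309.278ms @ 1 + 309.278ms (1)

note 3 onset = 2/3b = 206.186ms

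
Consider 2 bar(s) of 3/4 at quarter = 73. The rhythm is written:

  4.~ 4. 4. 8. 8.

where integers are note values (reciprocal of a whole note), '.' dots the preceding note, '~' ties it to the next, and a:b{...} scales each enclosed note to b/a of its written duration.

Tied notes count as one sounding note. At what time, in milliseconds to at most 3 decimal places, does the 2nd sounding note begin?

note 2 onset = 3b = 2465.753ms

1. 0.0ms @ 0 + 2465.753ms (3)
2. 2465.753ms @ 3 + 1232.877ms (3/2)
3. 3698.63ms @ 9/2 + 616.438ms (3/4)
4. 4315.068ms @ 21/4 + 616.438ms (3/4)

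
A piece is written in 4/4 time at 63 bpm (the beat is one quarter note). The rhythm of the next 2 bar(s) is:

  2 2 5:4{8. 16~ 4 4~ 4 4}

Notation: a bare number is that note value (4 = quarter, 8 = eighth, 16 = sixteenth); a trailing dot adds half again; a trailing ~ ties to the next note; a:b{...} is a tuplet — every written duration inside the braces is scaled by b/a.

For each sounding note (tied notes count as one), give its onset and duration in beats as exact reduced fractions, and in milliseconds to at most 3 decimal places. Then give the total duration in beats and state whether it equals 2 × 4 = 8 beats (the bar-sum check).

1) 0.0ms=0b +1904.762ms=2b
2) 1904.762ms=2b +1904.762ms=2b
3) 3809.524ms=4b +571.429ms=3/5b
4) 4380.952ms=23/5b +952.381ms=1b
5) 5333.333ms=28/5b +1523.81ms=8/5b
6) 6857.143ms=36/5b +761.905ms=4/5b
Σ=8b of 8 (63bpm 4/4) — PASS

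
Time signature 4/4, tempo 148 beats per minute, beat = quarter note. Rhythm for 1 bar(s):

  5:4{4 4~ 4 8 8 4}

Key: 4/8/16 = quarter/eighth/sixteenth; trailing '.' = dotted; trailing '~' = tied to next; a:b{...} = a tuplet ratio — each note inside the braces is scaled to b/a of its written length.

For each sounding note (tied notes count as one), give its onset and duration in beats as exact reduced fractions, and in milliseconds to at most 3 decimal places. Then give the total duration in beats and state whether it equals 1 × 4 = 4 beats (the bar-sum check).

1) 0.0ms=0b +324.324ms=4/5b
2) 324.324ms=4/5b +648.649ms=8/5b
3) 972.973ms=12/5b +162.162ms=2/5b
4) 1135.135ms=14/5b +162.162ms=2/5b
5) 1297.297ms=16/5b +324.324ms=4/5b
Σ=4b of 4 (148bpm 4/4) — PASS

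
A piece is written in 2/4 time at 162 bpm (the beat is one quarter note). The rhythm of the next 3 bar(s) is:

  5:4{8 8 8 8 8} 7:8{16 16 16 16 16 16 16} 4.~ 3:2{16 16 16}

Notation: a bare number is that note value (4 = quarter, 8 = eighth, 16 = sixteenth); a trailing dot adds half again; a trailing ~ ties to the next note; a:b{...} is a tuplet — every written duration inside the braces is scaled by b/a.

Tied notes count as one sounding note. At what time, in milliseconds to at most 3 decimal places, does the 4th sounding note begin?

note 4 onset = 6/5b = 444.444ms

1. 0.0ms @ 0 + 148.148ms (2/5)
2. 148.148ms @ 2/5 + 148.148ms (2/5)
3. 296.296ms @ 4/5 + 148.148ms (2/5)
4. 444.444ms @ 6/5 + 148.148ms (2/5)
5. 592.593ms @ 8/5 + 148.148ms (2/5)
6. 740.741ms @ 2 + 105.82ms (2/7)
7. 846.561ms @ 16/7 + 105.82ms (2/7)
8. 952.381ms @ 18/7 + 105.82ms (2/7)
9. 1058.201ms @ 20/7 + 105.82ms (2/7)
10. 1164.021ms @ 22/7 + 105.82ms (2/7)
11. 1269.841ms @ 24/7 + 105.82ms (2/7)
12. 1375.661ms @ 26/7 + 105.82ms (2/7)
13. 1481.481ms @ 4 + 617.284ms (5/3)
14. 2098.765ms @ 17/3 + 61.728ms (1/6)
15. 2160.494ms @ 35/6 + 61.728ms (1/6)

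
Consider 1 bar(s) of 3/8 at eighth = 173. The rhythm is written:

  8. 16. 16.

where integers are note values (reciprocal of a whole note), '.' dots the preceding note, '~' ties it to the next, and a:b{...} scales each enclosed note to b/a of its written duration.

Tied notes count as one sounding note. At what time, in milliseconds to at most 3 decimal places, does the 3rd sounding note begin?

1. 0.0ms @ 0 + 520.231ms (3/2)
2. 520.231ms @ 3/2 + 260.116ms (3/4)
3. 780.347ms @ 9/4 + 260.116ms (3/4)

note 3 onset = 9/4b = 780.347ms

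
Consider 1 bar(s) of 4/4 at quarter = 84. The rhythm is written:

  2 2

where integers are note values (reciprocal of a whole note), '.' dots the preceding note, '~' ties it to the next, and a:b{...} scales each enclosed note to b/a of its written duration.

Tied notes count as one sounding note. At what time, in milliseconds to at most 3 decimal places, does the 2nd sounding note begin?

1. 0.0ms @ 0 + 1428.571ms (2)
2. 1428.571ms @ 2 + 1428.571ms (2)

note 2 onset = 2b = 1428.571ms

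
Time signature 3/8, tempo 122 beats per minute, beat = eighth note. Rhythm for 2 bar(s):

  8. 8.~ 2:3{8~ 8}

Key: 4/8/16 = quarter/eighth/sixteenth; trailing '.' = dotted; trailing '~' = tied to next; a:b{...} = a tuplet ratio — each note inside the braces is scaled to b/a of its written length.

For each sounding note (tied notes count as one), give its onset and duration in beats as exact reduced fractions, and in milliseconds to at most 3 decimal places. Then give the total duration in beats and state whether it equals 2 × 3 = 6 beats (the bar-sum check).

1) 0.0ms=0b +737.705ms=3/2b
2) 737.705ms=3/2b +2213.115ms=9/2b
Σ=6b of 6 (122bpm 3/8) — PASS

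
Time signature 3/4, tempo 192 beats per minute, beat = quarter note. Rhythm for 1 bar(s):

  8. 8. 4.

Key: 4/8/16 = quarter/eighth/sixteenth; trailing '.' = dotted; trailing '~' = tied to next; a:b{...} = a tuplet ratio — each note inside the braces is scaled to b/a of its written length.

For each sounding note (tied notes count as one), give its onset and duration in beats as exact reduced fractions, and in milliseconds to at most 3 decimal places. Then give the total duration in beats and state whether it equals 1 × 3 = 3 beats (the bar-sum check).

1) 0.0ms=0b +234.375ms=3/4b
2) 234.375ms=3/4b +234.375ms=3/4b
3) 468.75ms=3/2b +468.75ms=3/2b
Σ=3b of 3 (192bpm 3/4) — PASS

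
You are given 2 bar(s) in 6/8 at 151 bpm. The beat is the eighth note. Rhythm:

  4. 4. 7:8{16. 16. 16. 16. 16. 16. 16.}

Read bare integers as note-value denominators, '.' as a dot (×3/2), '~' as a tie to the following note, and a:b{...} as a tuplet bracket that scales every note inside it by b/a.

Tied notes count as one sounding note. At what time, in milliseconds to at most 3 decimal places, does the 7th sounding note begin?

note 7 onset = 66/7b = 3746.452ms

1. 0.0ms @ 0 + 1192.053ms (3)
2. 1192.053ms @ 3 + 1192.053ms (3)
3. 2384.106ms @ 6 + 340.587ms (6/7)
4. 2724.693ms @ 48/7 + 340.587ms (6/7)
5. 3065.279ms @ 54/7 + 340.587ms (6/7)
6. 3405.866ms @ 60/7 + 340.587ms (6/7)
7. 3746.452ms @ 66/7 + 340.587ms (6/7)
8. 4087.039ms @ 72/7 + 340.587ms (6/7)
9. 4427.625ms @ 78/7 + 340.587ms (6/7)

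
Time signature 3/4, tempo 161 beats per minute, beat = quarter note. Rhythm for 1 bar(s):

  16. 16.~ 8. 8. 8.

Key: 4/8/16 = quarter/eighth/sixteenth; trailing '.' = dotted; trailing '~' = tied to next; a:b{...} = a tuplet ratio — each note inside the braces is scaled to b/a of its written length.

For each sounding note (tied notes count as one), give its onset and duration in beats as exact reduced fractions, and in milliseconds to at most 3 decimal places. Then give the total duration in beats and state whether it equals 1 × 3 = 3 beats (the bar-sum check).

1) 0.0ms=0b +139.752ms=3/8b
2) 139.752ms=3/8b +419.255ms=9/8b
3) 559.006ms=3/2b +279.503ms=3/4b
4) 838.509ms=9/4b +279.503ms=3/4b
Σ=3b of 3 (161bpm 3/4) — PASS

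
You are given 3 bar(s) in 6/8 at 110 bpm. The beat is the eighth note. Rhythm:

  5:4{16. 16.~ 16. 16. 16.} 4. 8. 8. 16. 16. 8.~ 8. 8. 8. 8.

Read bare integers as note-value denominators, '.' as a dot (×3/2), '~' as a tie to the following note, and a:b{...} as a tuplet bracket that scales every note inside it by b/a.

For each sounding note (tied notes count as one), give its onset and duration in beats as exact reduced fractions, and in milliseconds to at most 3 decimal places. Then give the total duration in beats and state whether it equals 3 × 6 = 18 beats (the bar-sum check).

1) 0.0ms=0b +327.273ms=3/5b
2) 327.273ms=3/5b +654.545ms=6/5b
3) 981.818ms=9/5b +327.273ms=3/5b
4) 1309.091ms=12/5b +327.273ms=3/5b
5) 1636.364ms=3b +1636.364ms=3b
6) 3272.727ms=6b +818.182ms=3/2b
7) 4090.909ms=15/2b +818.182ms=3/2b
8) 4909.091ms=9b +409.091ms=3/4b
9) 5318.182ms=39/4b +409.091ms=3/4b
10) 5727.273ms=21/2b +1636.364ms=3b
11) 7363.636ms=27/2b +818.182ms=3/2b
12) 8181.818ms=15b +818.182ms=3/2b
13) 9000.0ms=33/2b +818.182ms=3/2b
Σ=18b of 18 (110bpm 6/8) — PASS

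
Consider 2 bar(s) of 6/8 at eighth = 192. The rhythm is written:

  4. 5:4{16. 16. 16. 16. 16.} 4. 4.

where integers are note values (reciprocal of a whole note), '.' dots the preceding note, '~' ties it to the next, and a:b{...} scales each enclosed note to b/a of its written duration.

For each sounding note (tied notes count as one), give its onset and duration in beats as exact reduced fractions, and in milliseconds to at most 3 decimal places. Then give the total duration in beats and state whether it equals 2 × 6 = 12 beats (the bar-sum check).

1) 0.0ms=0b +937.5ms=3b
2) 937.5ms=3b +187.5ms=3/5b
3) 1125.0ms=18/5b +187.5ms=3/5b
4) 1312.5ms=21/5b +187.5ms=3/5b
5) 1500.0ms=24/5b +187.5ms=3/5b
6) 1687.5ms=27/5b +187.5ms=3/5b
7) 1875.0ms=6b +937.5ms=3b
8) 2812.5ms=9b +937.5ms=3b
Σ=12b of 12 (192bpm 6/8) — PASS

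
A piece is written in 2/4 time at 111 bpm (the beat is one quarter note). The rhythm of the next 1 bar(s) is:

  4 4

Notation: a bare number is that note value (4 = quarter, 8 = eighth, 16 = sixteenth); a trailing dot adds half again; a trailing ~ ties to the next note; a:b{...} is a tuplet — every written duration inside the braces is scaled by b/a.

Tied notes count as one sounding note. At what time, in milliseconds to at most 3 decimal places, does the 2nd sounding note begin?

1. 0.0ms @ 0 + 540.541ms (1)
2. 540.541ms @ 1 + 540.541ms (1)

note 2 onset = 1b = 540.541ms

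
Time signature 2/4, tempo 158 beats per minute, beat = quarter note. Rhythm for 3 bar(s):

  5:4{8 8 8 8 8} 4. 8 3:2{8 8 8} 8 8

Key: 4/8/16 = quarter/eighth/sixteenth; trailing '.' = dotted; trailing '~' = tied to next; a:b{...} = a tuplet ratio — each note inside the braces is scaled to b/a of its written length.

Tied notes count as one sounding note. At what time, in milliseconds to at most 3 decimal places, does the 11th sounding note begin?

1. 0.0ms @ 0 + 151.899ms (2/5)
2. 151.899ms @ 2/5 + 151.899ms (2/5)
3. 303.797ms @ 4/5 + 151.899ms (2/5)
4. 455.696ms @ 6/5 + 151.899ms (2/5)
5. 607.595ms @ 8/5 + 151.899ms (2/5)
6. 759.494ms @ 2 + 569.62ms (3/2)
7. 1329.114ms @ 7/2 + 189.873ms (1/2)
8. 1518.987ms @ 4 + 126.582ms (1/3)
9. 1645.57ms @ 13/3 + 126.582ms (1/3)
10. 1772.152ms @ 14/3 + 126.582ms (1/3)
11. 1898.734ms @ 5 + 189.873ms (1/2)
12. 2088.608ms @ 11/2 + 189.873ms (1/2)

note 11 onset = 5b = 1898.734ms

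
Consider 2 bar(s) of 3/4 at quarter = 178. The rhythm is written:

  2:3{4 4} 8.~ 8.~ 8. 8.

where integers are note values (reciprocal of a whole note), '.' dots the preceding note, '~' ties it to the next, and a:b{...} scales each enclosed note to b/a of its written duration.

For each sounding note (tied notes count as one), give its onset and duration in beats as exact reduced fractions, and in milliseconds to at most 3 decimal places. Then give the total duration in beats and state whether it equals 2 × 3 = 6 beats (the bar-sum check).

1) 0.0ms=0b +505.618ms=3/2b
2) 505.618ms=3/2b +505.618ms=3/2b
3) 1011.236ms=3b +758.427ms=9/4b
4) 1769.663ms=21/4b +252.809ms=3/4b
Σ=6b of 6 (178bpm 3/4) — PASS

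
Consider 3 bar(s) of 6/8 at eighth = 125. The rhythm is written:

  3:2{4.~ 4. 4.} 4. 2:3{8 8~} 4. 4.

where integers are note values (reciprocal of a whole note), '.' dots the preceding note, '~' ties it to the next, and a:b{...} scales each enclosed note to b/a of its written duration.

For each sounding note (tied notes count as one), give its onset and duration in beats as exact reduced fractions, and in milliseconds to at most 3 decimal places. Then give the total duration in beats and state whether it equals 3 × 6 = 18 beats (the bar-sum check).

1) 0.0ms=0b +1920.0ms=4b
2) 1920.0ms=4b +960.0ms=2b
3) 2880.0ms=6b +1440.0ms=3b
4) 4320.0ms=9b +720.0ms=3/2b
5) 5040.0ms=21/2b +2160.0ms=9/2b
6) 7200.0ms=15b +1440.0ms=3b
Σ=18b of 18 (125bpm 6/8) — PASS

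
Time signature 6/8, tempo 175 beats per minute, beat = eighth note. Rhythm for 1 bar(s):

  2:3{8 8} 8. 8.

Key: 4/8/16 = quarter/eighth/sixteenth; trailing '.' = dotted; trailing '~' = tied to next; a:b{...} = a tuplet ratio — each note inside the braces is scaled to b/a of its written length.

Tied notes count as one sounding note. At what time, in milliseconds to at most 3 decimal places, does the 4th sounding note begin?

note 4 onset = 9/2b = 1542.857ms

1. 0.0ms @ 0 + 514.286ms (3/2)
2. 514.286ms @ 3/2 + 514.286ms (3/2)
3. 1028.571ms @ 3 + 514.286ms (3/2)
4. 1542.857ms @ 9/2 + 514.286ms (3/2)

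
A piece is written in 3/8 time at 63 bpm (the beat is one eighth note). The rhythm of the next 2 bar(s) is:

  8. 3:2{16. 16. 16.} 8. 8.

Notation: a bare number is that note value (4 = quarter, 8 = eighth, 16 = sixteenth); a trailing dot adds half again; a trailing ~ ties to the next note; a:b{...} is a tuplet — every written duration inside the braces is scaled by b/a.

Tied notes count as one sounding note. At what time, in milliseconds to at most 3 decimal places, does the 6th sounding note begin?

1. 0.0ms @ 0 + 1428.571ms (3/2)
2. 1428.571ms @ 3/2 + 476.19ms (1/2)
3. 1904.762ms @ 2 + 476.19ms (1/2)
4. 2380.952ms @ 5/2 + 476.19ms (1/2)
5. 2857.143ms @ 3 + 1428.571ms (3/2)
6. 4285.714ms @ 9/2 + 1428.571ms (3/2)

note 6 onset = 9/2b = 4285.714ms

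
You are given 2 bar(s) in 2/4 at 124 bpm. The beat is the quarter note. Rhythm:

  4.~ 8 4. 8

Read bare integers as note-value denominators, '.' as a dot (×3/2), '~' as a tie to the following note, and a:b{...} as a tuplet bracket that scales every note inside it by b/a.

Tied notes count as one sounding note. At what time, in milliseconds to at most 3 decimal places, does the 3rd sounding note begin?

note 3 onset = 7/2b = 1693.548ms

1. 0.0ms @ 0 + 967.742ms (2)
2. 967.742ms @ 2 + 725.806ms (3/2)
3. 1693.548ms @ 7/2 + 241.935ms (1/2)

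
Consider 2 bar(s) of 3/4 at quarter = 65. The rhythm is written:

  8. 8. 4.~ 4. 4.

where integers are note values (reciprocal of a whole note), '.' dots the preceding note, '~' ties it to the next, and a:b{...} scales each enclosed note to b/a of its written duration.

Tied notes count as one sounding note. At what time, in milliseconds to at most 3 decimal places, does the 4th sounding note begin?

1. 0.0ms @ 0 + 692.308ms (3/4)
2. 692.308ms @ 3/4 + 692.308ms (3/4)
3. 1384.615ms @ 3/2 + 2769.231ms (3)
4. 4153.846ms @ 9/2 + 1384.615ms (3/2)

note 4 onset = 9/2b = 4153.846ms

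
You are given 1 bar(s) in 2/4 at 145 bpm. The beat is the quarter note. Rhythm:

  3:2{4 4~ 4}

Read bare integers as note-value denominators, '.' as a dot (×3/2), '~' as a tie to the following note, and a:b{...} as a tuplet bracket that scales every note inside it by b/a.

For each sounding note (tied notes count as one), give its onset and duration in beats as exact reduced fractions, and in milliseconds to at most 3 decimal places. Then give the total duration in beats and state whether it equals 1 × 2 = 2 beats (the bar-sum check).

1) 0.0ms=0b +275.862ms=2/3b
2) 275.862ms=2/3b +551.724ms=4/3b
Σ=2b of 2 (145bpm 2/4) — PASS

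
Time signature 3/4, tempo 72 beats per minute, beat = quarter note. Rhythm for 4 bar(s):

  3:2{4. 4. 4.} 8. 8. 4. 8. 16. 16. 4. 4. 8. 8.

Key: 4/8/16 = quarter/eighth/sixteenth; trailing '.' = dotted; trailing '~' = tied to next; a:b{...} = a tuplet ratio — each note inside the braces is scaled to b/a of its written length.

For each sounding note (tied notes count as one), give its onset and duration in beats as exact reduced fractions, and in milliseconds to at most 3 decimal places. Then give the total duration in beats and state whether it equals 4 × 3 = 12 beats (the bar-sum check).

1) 0.0ms=0b +833.333ms=1b
2) 833.333ms=1b +833.333ms=1b
3) 1666.667ms=2b +833.333ms=1b
4) 2500.0ms=3b +625.0ms=3/4b
5) 3125.0ms=15/4b +625.0ms=3/4b
6) 3750.0ms=9/2b +1250.0ms=3/2b
7) 5000.0ms=6b +625.0ms=3/4b
8) 5625.0ms=27/4b +312.5ms=3/8b
9) 5937.5ms=57/8b +312.5ms=3/8b
10) 6250.0ms=15/2b +1250.0ms=3/2b
11) 7500.0ms=9b +1250.0ms=3/2b
12) 8750.0ms=21/2b +625.0ms=3/4b
13) 9375.0ms=45/4b +625.0ms=3/4b
Σ=12b of 12 (72bpm 3/4) — PASS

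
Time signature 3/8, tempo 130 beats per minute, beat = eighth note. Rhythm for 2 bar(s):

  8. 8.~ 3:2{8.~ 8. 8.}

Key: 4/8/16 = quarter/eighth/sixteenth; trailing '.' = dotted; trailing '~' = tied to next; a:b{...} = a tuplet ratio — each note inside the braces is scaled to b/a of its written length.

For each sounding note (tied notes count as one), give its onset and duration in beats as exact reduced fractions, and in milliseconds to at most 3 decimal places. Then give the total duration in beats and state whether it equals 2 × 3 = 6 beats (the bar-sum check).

1) 0.0ms=0b +692.308ms=3/2b
2) 692.308ms=3/2b +1615.385ms=7/2b
3) 2307.692ms=5b +461.538ms=1b
Σ=6b of 6 (130bpm 3/8) — PASS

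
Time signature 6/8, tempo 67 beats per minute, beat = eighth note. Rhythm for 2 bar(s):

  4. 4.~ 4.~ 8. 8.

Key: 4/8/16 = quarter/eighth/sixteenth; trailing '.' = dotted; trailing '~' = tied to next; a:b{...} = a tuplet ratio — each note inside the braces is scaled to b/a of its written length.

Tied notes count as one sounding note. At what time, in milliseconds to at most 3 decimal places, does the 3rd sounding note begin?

1. 0.0ms @ 0 + 2686.567ms (3)
2. 2686.567ms @ 3 + 6716.418ms (15/2)
3. 9402.985ms @ 21/2 + 1343.284ms (3/2)

note 3 onset = 21/2b = 9402.985ms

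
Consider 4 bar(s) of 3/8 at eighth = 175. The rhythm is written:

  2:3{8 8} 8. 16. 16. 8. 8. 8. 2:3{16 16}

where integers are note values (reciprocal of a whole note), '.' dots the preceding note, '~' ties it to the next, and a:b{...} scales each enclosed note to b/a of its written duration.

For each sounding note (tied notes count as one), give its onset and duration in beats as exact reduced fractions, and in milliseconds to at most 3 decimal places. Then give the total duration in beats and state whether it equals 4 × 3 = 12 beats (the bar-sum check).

1) 0.0ms=0b +514.286ms=3/2b
2) 514.286ms=3/2b +514.286ms=3/2b
3) 1028.571ms=3b +514.286ms=3/2b
4) 1542.857ms=9/2b +257.143ms=3/4b
5) 1800.0ms=21/4b +257.143ms=3/4b
6) 2057.143ms=6b +514.286ms=3/2b
7) 2571.429ms=15/2b +514.286ms=3/2b
8) 3085.714ms=9b +514.286ms=3/2b
9) 3600.0ms=21/2b +257.143ms=3/4b
10) 3857.143ms=45/4b +257.143ms=3/4b
Σ=12b of 12 (175bpm 3/8) — PASS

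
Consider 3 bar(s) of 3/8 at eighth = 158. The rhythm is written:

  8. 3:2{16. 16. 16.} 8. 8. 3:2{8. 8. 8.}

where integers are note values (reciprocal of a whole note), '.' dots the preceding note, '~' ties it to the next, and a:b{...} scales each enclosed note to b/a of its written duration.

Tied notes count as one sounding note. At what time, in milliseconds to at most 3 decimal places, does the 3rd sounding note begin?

1. 0.0ms @ 0 + 569.62ms (3/2)
2. 569.62ms @ 3/2 + 189.873ms (1/2)
3. 759.494ms @ 2 + 189.873ms (1/2)
4. 949.367ms @ 5/2 + 189.873ms (1/2)
5. 1139.241ms @ 3 + 569.62ms (3/2)
6. 1708.861ms @ 9/2 + 569.62ms (3/2)
7. 2278.481ms @ 6 + 379.747ms (1)
8. 2658.228ms @ 7 + 379.747ms (1)
9. 3037.975ms @ 8 + 379.747ms (1)

note 3 onset = 2b = 759.494ms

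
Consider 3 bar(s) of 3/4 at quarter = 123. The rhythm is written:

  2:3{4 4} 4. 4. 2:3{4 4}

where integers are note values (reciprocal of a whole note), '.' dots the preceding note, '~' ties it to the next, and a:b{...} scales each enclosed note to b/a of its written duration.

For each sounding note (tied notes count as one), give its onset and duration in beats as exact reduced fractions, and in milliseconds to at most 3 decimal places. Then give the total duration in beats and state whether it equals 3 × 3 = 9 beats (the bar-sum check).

1) 0.0ms=0b +731.707ms=3/2b
2) 731.707ms=3/2b +731.707ms=3/2b
3) 1463.415ms=3b +731.707ms=3/2b
4) 2195.122ms=9/2b +731.707ms=3/2b
5) 2926.829ms=6b +731.707ms=3/2b
6) 3658.537ms=15/2b +731.707ms=3/2b
Σ=9b of 9 (123bpm 3/4) — PASS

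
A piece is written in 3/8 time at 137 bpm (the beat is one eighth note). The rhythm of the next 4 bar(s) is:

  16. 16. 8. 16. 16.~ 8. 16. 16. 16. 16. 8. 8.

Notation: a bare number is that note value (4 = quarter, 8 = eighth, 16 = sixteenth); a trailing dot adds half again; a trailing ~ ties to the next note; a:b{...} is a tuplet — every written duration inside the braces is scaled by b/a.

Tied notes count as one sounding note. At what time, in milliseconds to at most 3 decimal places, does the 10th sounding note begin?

1. 0.0ms @ 0 + 328.467ms (3/4)
2. 328.467ms @ 3/4 + 328.467ms (3/4)
3. 656.934ms @ 3/2 + 656.934ms (3/2)
4. 1313.869ms @ 3 + 328.467ms (3/4)
5. 1642.336ms @ 15/4 + 985.401ms (9/4)
6. 2627.737ms @ 6 + 328.467ms (3/4)
7. 2956.204ms @ 27/4 + 328.467ms (3/4)
8. 3284.672ms @ 15/2 + 328.467ms (3/4)
9. 3613.139ms @ 33/4 + 328.467ms (3/4)
10. 3941.606ms @ 9 + 656.934ms (3/2)
11. 4598.54ms @ 21/2 + 656.934ms (3/2)

note 10 onset = 9b = 3941.606ms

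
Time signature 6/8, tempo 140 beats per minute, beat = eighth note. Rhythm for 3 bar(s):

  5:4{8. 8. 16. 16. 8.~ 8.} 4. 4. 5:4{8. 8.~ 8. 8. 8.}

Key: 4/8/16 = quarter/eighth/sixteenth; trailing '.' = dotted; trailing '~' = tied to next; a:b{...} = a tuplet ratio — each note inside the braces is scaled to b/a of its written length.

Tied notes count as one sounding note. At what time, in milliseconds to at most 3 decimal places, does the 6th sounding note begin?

note 6 onset = 6b = 2571.429ms

1. 0.0ms @ 0 + 514.286ms (6/5)
2. 514.286ms @ 6/5 + 514.286ms (6/5)
3. 1028.571ms @ 12/5 + 257.143ms (3/5)
4. 1285.714ms @ 3 + 257.143ms (3/5)
5. 1542.857ms @ 18/5 + 1028.571ms (12/5)
6. 2571.429ms @ 6 + 1285.714ms (3)
7. 3857.143ms @ 9 + 1285.714ms (3)
8. 5142.857ms @ 12 + 514.286ms (6/5)
9. 5657.143ms @ 66/5 + 1028.571ms (12/5)
10. 6685.714ms @ 78/5 + 514.286ms (6/5)
11. 7200.0ms @ 84/5 + 514.286ms (6/5)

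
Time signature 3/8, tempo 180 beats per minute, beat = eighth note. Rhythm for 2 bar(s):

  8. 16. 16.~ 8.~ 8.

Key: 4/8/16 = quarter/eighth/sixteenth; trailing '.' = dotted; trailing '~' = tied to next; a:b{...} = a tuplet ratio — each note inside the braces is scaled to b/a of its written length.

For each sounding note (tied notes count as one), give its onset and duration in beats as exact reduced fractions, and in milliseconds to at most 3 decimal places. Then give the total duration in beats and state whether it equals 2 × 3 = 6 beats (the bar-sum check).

1) 0.0ms=0b +500.0ms=3/2b
2) 500.0ms=3/2b +250.0ms=3/4b
3) 750.0ms=9/4b +1250.0ms=15/4b
Σ=6b of 6 (180bpm 3/8) — PASS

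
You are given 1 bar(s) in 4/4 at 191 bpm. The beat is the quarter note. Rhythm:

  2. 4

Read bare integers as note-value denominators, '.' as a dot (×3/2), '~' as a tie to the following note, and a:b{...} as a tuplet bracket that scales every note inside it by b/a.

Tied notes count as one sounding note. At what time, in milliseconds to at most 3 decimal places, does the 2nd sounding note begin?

1. 0.0ms @ 0 + 942.408ms (3)
2. 942.408ms @ 3 + 314.136ms (1)

note 2 onset = 3b = 942.408ms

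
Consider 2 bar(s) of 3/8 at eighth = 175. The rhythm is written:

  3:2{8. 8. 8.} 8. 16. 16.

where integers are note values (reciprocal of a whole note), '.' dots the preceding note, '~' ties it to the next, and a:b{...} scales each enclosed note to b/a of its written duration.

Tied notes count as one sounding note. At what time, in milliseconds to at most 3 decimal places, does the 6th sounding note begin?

1. 0.0ms @ 0 + 342.857ms (1)
2. 342.857ms @ 1 + 342.857ms (1)
3. 685.714ms @ 2 + 342.857ms (1)
4. 1028.571ms @ 3 + 514.286ms (3/2)
5. 1542.857ms @ 9/2 + 257.143ms (3/4)
6. 1800.0ms @ 21/4 + 257.143ms (3/4)

note 6 onset = 21/4b = 1800.0ms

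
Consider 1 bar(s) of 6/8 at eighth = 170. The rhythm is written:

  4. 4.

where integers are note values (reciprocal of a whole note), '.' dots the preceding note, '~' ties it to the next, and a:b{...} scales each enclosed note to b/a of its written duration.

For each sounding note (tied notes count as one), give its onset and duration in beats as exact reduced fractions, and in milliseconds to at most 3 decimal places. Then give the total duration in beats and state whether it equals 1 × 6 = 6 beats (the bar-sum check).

1) 0.0ms=0b +1058.824ms=3b
2) 1058.824ms=3b +1058.824ms=3b
Σ=6b of 6 (170bpm 6/8) — PASS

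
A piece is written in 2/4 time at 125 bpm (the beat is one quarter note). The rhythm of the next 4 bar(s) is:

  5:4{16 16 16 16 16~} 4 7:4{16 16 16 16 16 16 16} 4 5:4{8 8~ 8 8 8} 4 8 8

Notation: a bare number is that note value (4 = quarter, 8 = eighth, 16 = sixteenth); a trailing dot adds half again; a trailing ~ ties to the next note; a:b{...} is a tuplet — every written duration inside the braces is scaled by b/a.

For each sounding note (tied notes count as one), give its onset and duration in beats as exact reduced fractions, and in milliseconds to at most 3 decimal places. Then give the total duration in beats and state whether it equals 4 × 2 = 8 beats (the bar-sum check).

1) 0.0ms=0b +96.0ms=1/5b
2) 96.0ms=1/5b +96.0ms=1/5b
3) 192.0ms=2/5b +96.0ms=1/5b
4) 288.0ms=3/5b +96.0ms=1/5b
5) 384.0ms=4/5b +576.0ms=6/5b
6) 960.0ms=2b +68.571ms=1/7b
7) 1028.571ms=15/7b +68.571ms=1/7b
8) 1097.143ms=16/7b +68.571ms=1/7b
9) 1165.714ms=17/7b +68.571ms=1/7b
10) 1234.286ms=18/7b +68.571ms=1/7b
11) 1302.857ms=19/7b +68.571ms=1/7b
12) 1371.429ms=20/7b +68.571ms=1/7b
13) 1440.0ms=3b +480.0ms=1b
14) 1920.0ms=4b +192.0ms=2/5b
15) 2112.0ms=22/5b +384.0ms=4/5b
16) 2496.0ms=26/5b +192.0ms=2/5b
17) 2688.0ms=28/5b +192.0ms=2/5b
18) 2880.0ms=6b +480.0ms=1b
19) 3360.0ms=7b +240.0ms=1/2b
20) 3600.0ms=15/2b +240.0ms=1/2b
Σ=8b of 8 (125bpm 2/4) — PASS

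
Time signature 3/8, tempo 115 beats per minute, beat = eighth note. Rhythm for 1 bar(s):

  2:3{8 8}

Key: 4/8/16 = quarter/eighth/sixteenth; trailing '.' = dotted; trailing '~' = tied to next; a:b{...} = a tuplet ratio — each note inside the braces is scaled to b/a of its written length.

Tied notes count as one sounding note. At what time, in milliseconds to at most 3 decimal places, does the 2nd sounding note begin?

note 2 onset = 3/2b = 782.609ms

1. 0.0ms @ 0 + 782.609ms (3/2)
2. 782.609ms @ 3/2 + 782.609ms (3/2)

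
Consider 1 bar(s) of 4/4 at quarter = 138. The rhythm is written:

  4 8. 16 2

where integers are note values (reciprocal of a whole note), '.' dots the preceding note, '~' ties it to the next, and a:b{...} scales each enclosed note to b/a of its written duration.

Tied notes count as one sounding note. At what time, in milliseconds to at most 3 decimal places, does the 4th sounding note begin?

note 4 onset = 2b = 869.565ms

1. 0.0ms @ 0 + 434.783ms (1)
2. 434.783ms @ 1 + 326.087ms (3/4)
3. 760.87ms @ 7/4 + 108.696ms (1/4)
4. 869.565ms @ 2 + 869.565ms (2)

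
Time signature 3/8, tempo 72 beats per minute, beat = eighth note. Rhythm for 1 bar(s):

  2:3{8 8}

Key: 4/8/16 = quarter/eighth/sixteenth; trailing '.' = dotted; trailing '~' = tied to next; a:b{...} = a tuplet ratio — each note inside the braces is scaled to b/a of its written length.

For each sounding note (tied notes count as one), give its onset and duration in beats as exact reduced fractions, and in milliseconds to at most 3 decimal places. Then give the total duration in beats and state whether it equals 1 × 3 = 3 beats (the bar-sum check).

1) 0.0ms=0b +1250.0ms=3/2b
2) 1250.0ms=3/2b +1250.0ms=3/2b
Σ=3b of 3 (72bpm 3/8) — PASS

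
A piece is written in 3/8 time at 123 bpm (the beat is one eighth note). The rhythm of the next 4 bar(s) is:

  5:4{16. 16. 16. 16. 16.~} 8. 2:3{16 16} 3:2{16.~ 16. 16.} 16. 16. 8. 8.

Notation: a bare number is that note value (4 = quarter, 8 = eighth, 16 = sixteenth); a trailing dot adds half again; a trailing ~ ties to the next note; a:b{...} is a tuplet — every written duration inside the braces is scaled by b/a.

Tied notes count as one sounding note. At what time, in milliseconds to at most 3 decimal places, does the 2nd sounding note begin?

note 2 onset = 3/5b = 292.683ms

1. 0.0ms @ 0 + 292.683ms (3/5)
2. 292.683ms @ 3/5 + 292.683ms (3/5)
3. 585.366ms @ 6/5 + 292.683ms (3/5)
4. 878.049ms @ 9/5 + 292.683ms (3/5)
5. 1170.732ms @ 12/5 + 1024.39ms (21/10)
6. 2195.122ms @ 9/2 + 365.854ms (3/4)
7. 2560.976ms @ 21/4 + 365.854ms (3/4)
8. 2926.829ms @ 6 + 487.805ms (1)
9. 3414.634ms @ 7 + 243.902ms (1/2)
10. 3658.537ms @ 15/2 + 365.854ms (3/4)
11. 4024.39ms @ 33/4 + 365.854ms (3/4)
12. 4390.244ms @ 9 + 731.707ms (3/2)
13. 5121.951ms @ 21/2 + 731.707ms (3/2)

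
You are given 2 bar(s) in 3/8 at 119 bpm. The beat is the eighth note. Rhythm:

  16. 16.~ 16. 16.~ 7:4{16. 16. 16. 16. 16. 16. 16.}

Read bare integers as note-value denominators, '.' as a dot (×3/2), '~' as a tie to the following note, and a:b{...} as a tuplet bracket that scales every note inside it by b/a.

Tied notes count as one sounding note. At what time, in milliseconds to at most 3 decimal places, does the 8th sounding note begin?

note 8 onset = 36/7b = 2593.037ms

1. 0.0ms @ 0 + 378.151ms (3/4)
2. 378.151ms @ 3/4 + 756.303ms (3/2)
3. 1134.454ms @ 9/4 + 594.238ms (33/28)
4. 1728.691ms @ 24/7 + 216.086ms (3/7)
5. 1944.778ms @ 27/7 + 216.086ms (3/7)
6. 2160.864ms @ 30/7 + 216.086ms (3/7)
7. 2376.951ms @ 33/7 + 216.086ms (3/7)
8. 2593.037ms @ 36/7 + 216.086ms (3/7)
9. 2809.124ms @ 39/7 + 216.086ms (3/7)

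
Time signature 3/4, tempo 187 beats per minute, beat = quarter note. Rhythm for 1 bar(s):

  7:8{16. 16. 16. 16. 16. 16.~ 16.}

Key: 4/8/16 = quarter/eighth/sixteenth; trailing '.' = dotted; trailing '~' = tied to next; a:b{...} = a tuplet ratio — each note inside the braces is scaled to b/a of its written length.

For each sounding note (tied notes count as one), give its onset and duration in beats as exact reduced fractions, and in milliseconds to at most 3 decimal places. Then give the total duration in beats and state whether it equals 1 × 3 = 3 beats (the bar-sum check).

1) 0.0ms=0b +137.51ms=3/7b
2) 137.51ms=3/7b +137.51ms=3/7b
3) 275.019ms=6/7b +137.51ms=3/7b
4) 412.529ms=9/7b +137.51ms=3/7b
5) 550.038ms=12/7b +137.51ms=3/7b
6) 687.548ms=15/7b +275.019ms=6/7b
Σ=3b of 3 (187bpm 3/4) — PASS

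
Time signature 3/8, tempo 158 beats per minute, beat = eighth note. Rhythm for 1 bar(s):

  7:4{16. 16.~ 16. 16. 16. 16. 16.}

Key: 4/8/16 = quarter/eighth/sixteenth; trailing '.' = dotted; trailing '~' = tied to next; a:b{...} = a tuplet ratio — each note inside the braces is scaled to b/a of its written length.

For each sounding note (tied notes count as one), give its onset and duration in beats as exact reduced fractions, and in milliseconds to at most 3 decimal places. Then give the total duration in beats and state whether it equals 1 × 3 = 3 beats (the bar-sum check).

1) 0.0ms=0b +162.749ms=3/7b
2) 162.749ms=3/7b +325.497ms=6/7b
3) 488.246ms=9/7b +162.749ms=3/7b
4) 650.995ms=12/7b +162.749ms=3/7b
5) 813.743ms=15/7b +162.749ms=3/7b
6) 976.492ms=18/7b +162.749ms=3/7b
Σ=3b of 3 (158bpm 3/8) — PASS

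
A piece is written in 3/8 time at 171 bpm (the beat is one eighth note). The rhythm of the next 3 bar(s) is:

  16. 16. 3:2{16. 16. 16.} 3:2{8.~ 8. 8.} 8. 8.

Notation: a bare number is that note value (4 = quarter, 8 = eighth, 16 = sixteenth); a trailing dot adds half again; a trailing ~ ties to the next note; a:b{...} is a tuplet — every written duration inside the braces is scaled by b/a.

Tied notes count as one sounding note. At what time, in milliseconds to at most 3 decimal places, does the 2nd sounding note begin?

1. 0.0ms @ 0 + 263.158ms (3/4)
2. 263.158ms @ 3/4 + 263.158ms (3/4)
3. 526.316ms @ 3/2 + 175.439ms (1/2)
4. 701.754ms @ 2 + 175.439ms (1/2)
5. 877.193ms @ 5/2 + 175.439ms (1/2)
6. 1052.632ms @ 3 + 701.754ms (2)
7. 1754.386ms @ 5 + 350.877ms (1)
8. 2105.263ms @ 6 + 526.316ms (3/2)
9. 2631.579ms @ 15/2 + 526.316ms (3/2)

note 2 onset = 3/4b = 263.158ms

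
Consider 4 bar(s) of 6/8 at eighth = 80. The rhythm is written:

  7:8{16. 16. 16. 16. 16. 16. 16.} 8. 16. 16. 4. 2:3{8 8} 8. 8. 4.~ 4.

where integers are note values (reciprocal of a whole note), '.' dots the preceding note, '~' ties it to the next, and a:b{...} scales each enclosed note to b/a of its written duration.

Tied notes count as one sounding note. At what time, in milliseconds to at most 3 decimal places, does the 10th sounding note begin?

1. 0.0ms @ 0 + 642.857ms (6/7)
2. 642.857ms @ 6/7 + 642.857ms (6/7)
3. 1285.714ms @ 12/7 + 642.857ms (6/7)
4. 1928.571ms @ 18/7 + 642.857ms (6/7)
5. 2571.429ms @ 24/7 + 642.857ms (6/7)
6. 3214.286ms @ 30/7 + 642.857ms (6/7)
7. 3857.143ms @ 36/7 + 642.857ms (6/7)
8. 4500.0ms @ 6 + 1125.0ms (3/2)
9. 5625.0ms @ 15/2 + 562.5ms (3/4)
10. 6187.5ms @ 33/4 + 562.5ms (3/4)
11. 6750.0ms @ 9 + 2250.0ms (3)
12. 9000.0ms @ 12 + 1125.0ms (3/2)
13. 10125.0ms @ 27/2 + 1125.0ms (3/2)
14. 11250.0ms @ 15 + 1125.0ms (3/2)
15. 12375.0ms @ 33/2 + 1125.0ms (3/2)
16. 13500.0ms @ 18 + 4500.0ms (6)

note 10 onset = 33/4b = 6187.5ms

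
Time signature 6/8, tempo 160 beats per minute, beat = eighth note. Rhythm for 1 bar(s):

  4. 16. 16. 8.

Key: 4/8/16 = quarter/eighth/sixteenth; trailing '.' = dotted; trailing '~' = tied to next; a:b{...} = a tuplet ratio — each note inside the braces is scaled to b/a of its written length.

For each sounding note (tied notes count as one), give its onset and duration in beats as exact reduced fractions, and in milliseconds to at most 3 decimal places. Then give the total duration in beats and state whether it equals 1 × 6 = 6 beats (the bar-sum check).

1) 0.0ms=0b +1125.0ms=3b
2) 1125.0ms=3b +281.25ms=3/4b
3) 1406.25ms=15/4b +281.25ms=3/4b
4) 1687.5ms=9/2b +562.5ms=3/2b
Σ=6b of 6 (160bpm 6/8) — PASS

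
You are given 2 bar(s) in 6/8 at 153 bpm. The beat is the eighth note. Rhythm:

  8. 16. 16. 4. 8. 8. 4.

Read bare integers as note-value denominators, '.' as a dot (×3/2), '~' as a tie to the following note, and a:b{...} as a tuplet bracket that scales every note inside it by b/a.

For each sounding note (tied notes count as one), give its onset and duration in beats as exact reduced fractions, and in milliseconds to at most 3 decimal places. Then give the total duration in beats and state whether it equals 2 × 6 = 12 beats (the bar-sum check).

1) 0.0ms=0b +588.235ms=3/2b
2) 588.235ms=3/2b +294.118ms=3/4b
3) 882.353ms=9/4b +294.118ms=3/4b
4) 1176.471ms=3b +1176.471ms=3b
5) 2352.941ms=6b +588.235ms=3/2b
6) 2941.176ms=15/2b +588.235ms=3/2b
7) 3529.412ms=9b +1176.471ms=3b
Σ=12b of 12 (153bpm 6/8) — PASS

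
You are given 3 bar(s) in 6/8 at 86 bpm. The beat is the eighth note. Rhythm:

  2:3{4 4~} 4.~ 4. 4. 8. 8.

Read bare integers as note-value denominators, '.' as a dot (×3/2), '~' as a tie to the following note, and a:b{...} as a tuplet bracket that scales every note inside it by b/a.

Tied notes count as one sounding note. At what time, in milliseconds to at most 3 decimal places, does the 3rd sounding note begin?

1. 0.0ms @ 0 + 2093.023ms (3)
2. 2093.023ms @ 3 + 6279.07ms (9)
3. 8372.093ms @ 12 + 2093.023ms (3)
4. 10465.116ms @ 15 + 1046.512ms (3/2)
5. 11511.628ms @ 33/2 + 1046.512ms (3/2)

note 3 onset = 12b = 8372.093ms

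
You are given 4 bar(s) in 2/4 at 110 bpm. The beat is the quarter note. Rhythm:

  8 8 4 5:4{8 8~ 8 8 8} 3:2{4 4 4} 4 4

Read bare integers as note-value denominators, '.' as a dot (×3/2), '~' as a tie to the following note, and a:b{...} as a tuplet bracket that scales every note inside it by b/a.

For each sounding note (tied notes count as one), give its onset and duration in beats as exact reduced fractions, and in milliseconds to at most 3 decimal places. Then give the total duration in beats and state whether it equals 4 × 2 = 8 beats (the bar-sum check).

1) 0.0ms=0b +272.727ms=1/2b
2) 272.727ms=1/2b +272.727ms=1/2b
3) 545.455ms=1b +545.455ms=1b
4) 1090.909ms=2b +218.182ms=2/5b
5) 1309.091ms=12/5b +436.364ms=4/5b
6) 1745.455ms=16/5b +218.182ms=2/5b
7) 1963.636ms=18/5b +218.182ms=2/5b
8) 2181.818ms=4b +363.636ms=2/3b
9) 2545.455ms=14/3b +363.636ms=2/3b
10) 2909.091ms=16/3b +363.636ms=2/3b
11) 3272.727ms=6b +545.455ms=1b
12) 3818.182ms=7b +545.455ms=1b
Σ=8b of 8 (110bpm 2/4) — PASS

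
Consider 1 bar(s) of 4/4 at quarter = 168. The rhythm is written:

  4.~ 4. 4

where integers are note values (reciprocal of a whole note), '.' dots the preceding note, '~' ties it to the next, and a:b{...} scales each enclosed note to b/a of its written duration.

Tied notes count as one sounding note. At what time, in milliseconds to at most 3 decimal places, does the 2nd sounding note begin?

note 2 onset = 3b = 1071.429ms

1. 0.0ms @ 0 + 1071.429ms (3)
2. 1071.429ms @ 3 + 357.143ms (1)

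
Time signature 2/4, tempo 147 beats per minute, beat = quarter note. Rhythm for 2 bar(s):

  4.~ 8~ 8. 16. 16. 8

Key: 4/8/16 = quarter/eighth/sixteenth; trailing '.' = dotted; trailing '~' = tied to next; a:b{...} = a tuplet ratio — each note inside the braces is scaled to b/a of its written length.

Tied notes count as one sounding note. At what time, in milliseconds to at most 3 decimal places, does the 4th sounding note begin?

note 4 onset = 7/2b = 1428.571ms

1. 0.0ms @ 0 + 1122.449ms (11/4)
2. 1122.449ms @ 11/4 + 153.061ms (3/8)
3. 1275.51ms @ 25/8 + 153.061ms (3/8)
4. 1428.571ms @ 7/2 + 204.082ms (1/2)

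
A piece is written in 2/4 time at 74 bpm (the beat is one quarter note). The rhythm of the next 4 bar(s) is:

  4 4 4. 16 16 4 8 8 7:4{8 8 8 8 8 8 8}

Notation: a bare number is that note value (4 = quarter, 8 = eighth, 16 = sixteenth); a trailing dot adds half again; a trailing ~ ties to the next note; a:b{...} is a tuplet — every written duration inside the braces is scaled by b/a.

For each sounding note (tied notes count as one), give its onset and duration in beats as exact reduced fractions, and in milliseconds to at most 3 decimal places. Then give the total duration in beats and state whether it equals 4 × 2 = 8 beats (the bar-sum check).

1) 0.0ms=0b +810.811ms=1b
2) 810.811ms=1b +810.811ms=1b
3) 1621.622ms=2b +1216.216ms=3/2b
4) 2837.838ms=7/2b +202.703ms=1/4b
5) 3040.541ms=15/4b +202.703ms=1/4b
6) 3243.243ms=4b +810.811ms=1b
7) 4054.054ms=5b +405.405ms=1/2b
8) 4459.459ms=11/2b +405.405ms=1/2b
9) 4864.865ms=6b +231.66ms=2/7b
10) 5096.525ms=44/7b +231.66ms=2/7b
11) 5328.185ms=46/7b +231.66ms=2/7b
12) 5559.846ms=48/7b +231.66ms=2/7b
13) 5791.506ms=50/7b +231.66ms=2/7b
14) 6023.166ms=52/7b +231.66ms=2/7b
15) 6254.826ms=54/7b +231.66ms=2/7b
Σ=8b of 8 (74bpm 2/4) — PASS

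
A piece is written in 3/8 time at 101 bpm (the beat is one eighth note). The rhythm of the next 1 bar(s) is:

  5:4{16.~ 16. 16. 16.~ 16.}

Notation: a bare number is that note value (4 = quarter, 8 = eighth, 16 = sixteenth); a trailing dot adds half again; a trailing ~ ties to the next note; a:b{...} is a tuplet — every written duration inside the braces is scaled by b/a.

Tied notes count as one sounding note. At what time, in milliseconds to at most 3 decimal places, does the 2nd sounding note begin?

note 2 onset = 6/5b = 712.871ms

1. 0.0ms @ 0 + 712.871ms (6/5)
2. 712.871ms @ 6/5 + 356.436ms (3/5)
3. 1069.307ms @ 9/5 + 712.871ms (6/5)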